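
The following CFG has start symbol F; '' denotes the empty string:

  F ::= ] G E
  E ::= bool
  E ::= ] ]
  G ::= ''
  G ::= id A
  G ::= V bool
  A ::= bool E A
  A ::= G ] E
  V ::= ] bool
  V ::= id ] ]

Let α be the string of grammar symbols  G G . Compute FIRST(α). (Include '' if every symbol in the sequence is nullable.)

{ ], id, '' }

Add FIRST(G)\{''} = { ], id }; G is nullable, continue.
Add FIRST(G)\{''} = { ], id }; G is nullable, continue.
Every symbol is nullable, so include ''.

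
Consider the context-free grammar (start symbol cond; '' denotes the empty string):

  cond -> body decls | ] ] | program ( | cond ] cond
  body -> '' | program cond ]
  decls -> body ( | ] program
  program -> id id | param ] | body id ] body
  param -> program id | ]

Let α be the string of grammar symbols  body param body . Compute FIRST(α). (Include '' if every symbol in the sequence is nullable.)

Add FIRST(body)\{''} = { ], id }; body is nullable, continue.
Add FIRST(param) = { ], id }; param is not nullable, stop.

{ ], id }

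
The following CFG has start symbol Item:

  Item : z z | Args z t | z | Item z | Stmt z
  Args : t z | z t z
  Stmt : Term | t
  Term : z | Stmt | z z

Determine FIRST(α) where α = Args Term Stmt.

Add FIRST(Args) = { t, z }; Args is not nullable, stop.

{ t, z }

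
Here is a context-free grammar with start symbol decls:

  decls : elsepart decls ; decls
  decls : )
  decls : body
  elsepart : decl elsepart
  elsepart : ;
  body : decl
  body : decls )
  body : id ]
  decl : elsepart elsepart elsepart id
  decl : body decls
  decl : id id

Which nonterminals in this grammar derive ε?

No nonterminal has an empty production or an RHS whose symbols are all nullable.

{ } (none)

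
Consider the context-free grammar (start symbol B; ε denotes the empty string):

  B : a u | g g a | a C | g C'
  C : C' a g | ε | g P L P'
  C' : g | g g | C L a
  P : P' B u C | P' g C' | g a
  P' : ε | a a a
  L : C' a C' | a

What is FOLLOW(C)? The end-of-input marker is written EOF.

In B : a C: C is at the end, add FOLLOW(B) = { EOF, u }.
In C' : C L a: add FIRST(L a) = { a, g }.
In P : P' B u C: C is at the end, add FOLLOW(P) = { a, g }.
Union: FOLLOW(C) = { EOF, a, g, u }.

{ EOF, a, g, u }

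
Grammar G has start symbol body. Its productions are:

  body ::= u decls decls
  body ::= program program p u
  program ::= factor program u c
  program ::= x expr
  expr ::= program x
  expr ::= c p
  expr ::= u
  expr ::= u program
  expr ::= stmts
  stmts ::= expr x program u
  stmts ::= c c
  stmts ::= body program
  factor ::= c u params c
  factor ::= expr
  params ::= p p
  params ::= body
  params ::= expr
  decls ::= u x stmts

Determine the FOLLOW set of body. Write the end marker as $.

body is the start symbol, so $ ∈ FOLLOW(body).
In stmts ::= body program: add FIRST(program) = { c, u, x }.
In params ::= body: body is at the end, add FOLLOW(params) = { c }.
Union: FOLLOW(body) = { $, c, u, x }.

{ $, c, u, x }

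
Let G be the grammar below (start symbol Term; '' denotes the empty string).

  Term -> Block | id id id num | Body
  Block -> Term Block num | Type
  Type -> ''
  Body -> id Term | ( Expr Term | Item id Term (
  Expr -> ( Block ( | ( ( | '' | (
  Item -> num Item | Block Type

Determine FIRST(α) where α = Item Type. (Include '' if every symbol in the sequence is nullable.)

{ (, id, num, '' }

Add FIRST(Item)\{''} = { (, id, num }; Item is nullable, continue.
Add FIRST(Type)\{''} = {  }; Type is nullable, continue.
Every symbol is nullable, so include ''.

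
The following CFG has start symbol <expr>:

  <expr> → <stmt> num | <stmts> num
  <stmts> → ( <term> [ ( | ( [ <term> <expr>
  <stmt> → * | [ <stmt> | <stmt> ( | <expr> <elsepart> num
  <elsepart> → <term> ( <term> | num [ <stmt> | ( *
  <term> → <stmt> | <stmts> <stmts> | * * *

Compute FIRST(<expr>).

{ (, *, [ }

From <expr> → <stmt> num: add FIRST(<stmt>) = { (, *, [ }.
From <expr> → <stmts> num: add FIRST(<stmts>) = { ( }.
Union: FIRST(<expr>) = { (, *, [ }.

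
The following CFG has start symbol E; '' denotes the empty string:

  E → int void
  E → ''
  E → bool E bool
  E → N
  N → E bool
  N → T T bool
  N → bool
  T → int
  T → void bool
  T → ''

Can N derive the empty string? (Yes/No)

No

Nullable nonterminals: E, T.
No production of N has an RHS whose symbols are all nullable, so N is not nullable.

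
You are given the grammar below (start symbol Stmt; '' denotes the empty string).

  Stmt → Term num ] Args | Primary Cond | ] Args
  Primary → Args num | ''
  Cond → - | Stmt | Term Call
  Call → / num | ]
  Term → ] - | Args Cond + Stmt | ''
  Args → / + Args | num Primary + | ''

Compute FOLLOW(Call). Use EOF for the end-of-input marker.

{ EOF, +, /, ], num }

In Cond → Term Call: Call is at the end, add FOLLOW(Cond) = { EOF, +, /, ], num }.
Union: FOLLOW(Call) = { EOF, +, /, ], num }.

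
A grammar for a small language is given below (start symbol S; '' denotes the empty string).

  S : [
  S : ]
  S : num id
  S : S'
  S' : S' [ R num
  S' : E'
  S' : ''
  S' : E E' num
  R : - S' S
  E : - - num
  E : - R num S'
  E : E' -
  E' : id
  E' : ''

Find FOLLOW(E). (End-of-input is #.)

{ id, num }

In S' : E E' num: add FIRST(E' num) = { id, num }.
Union: FOLLOW(E) = { id, num }.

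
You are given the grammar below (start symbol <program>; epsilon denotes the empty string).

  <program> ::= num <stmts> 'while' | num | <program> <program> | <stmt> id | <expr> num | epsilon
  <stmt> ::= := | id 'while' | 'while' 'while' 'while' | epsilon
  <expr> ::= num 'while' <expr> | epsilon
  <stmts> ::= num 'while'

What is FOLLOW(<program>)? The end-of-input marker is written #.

<program> is the start symbol, so # ∈ FOLLOW(<program>).
In <program> ::= <program> <program>: add FIRST(<program>)\{epsilon} = { 'while', :=, id, num }.
  Since <program> is nullable, also add FOLLOW(<program>) = { #, 'while', :=, id, num }.
In <program> ::= <program> <program>: <program> is at the end, add FOLLOW(<program>) = { #, 'while', :=, id, num }.
Union: FOLLOW(<program>) = { #, 'while', :=, id, num }.

{ #, 'while', :=, id, num }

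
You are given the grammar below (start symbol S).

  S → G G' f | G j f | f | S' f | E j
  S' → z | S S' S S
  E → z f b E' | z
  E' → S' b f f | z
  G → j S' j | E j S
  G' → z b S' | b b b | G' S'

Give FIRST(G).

{ j, z }

G → j S' j contributes {j}.
From G → E j S: add FIRST(E) = { z }.
Union: FIRST(G) = { j, z }.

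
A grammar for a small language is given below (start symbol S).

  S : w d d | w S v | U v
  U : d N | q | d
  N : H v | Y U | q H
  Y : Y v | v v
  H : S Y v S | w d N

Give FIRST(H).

From H : S Y v S: add FIRST(S) = { d, q, w }.
H : w d N contributes {w}.
Union: FIRST(H) = { d, q, w }.

{ d, q, w }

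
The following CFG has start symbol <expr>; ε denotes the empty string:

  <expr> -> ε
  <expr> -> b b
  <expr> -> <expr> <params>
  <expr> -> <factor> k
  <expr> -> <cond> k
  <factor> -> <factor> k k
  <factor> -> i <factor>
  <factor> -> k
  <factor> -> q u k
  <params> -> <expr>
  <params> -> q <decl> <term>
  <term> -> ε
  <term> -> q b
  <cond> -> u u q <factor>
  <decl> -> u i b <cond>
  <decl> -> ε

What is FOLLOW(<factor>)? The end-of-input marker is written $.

{ $, b, i, k, q, u }

In <expr> -> <factor> k: add FIRST(k) = { k }.
In <factor> -> <factor> k k: add FIRST(k k) = { k }.
In <factor> -> i <factor>: <factor> is at the end, add FOLLOW(<factor>) = { $, b, i, k, q, u }.
In <cond> -> u u q <factor>: <factor> is at the end, add FOLLOW(<cond>) = { $, b, i, k, q, u }.
Union: FOLLOW(<factor>) = { $, b, i, k, q, u }.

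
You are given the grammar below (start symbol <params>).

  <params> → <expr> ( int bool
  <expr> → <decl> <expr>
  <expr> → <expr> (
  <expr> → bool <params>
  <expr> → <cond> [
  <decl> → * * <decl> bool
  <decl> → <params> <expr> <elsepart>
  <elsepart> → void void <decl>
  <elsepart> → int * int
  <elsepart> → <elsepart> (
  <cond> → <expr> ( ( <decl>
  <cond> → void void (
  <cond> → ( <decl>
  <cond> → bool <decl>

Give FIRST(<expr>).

{ (, *, bool, void }

From <expr> → <decl> <expr>: add FIRST(<decl>) = { (, *, bool, void }.
From <expr> → <expr> (: add FIRST(<expr>) = { (, *, bool, void }.
<expr> → bool <params> contributes {bool}.
From <expr> → <cond> [: add FIRST(<cond>) = { (, *, bool, void }.
Union: FIRST(<expr>) = { (, *, bool, void }.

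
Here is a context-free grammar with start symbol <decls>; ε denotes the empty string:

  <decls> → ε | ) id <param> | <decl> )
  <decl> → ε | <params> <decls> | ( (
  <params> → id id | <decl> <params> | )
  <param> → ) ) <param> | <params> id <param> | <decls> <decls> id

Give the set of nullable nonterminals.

{ <decl>, <decls> }

Directly nullable (have an ε-production): <decls>, <decl>.
No other nonterminal has a production whose RHS symbols are all nullable.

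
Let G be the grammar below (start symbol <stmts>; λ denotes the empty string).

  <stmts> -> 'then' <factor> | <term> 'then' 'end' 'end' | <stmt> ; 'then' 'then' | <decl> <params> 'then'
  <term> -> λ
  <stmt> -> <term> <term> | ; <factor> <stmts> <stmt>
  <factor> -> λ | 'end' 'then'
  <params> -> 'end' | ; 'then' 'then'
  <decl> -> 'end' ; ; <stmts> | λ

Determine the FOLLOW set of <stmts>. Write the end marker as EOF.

<stmts> is the start symbol, so EOF ∈ FOLLOW(<stmts>).
In <stmt> -> ; <factor> <stmts> <stmt>: add FIRST(<stmt>)\{λ} = { ; }.
  Since <stmt> is nullable, also add FOLLOW(<stmt>) = { ; }.
In <decl> -> 'end' ; ; <stmts>: <stmts> is at the end, add FOLLOW(<decl>) = { 'end', ; }.
Union: FOLLOW(<stmts>) = { EOF, 'end', ; }.

{ EOF, 'end', ; }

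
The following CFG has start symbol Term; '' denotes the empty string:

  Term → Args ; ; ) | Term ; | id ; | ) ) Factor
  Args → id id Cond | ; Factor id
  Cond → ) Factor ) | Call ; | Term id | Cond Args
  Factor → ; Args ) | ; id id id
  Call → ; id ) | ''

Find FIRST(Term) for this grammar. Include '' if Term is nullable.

{ ), ;, id }

From Term → Args ; ; ): add FIRST(Args) = { ;, id }.
From Term → Term ;: add FIRST(Term) = { ), ;, id }.
Term → id ; contributes {id}.
Term → ) ) Factor contributes {)}.
Union: FIRST(Term) = { ), ;, id }.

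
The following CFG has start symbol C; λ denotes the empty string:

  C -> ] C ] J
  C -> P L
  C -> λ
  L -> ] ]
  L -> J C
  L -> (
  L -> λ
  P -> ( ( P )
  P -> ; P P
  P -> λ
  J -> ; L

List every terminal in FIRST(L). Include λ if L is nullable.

L -> ] ] contributes {]}.
From L -> J C: add FIRST(J) = { ; }.
L -> ( contributes {(}.
L -> λ contributes λ.
Union: FIRST(L) = { (, ;, ], λ }.

{ (, ;, ], λ }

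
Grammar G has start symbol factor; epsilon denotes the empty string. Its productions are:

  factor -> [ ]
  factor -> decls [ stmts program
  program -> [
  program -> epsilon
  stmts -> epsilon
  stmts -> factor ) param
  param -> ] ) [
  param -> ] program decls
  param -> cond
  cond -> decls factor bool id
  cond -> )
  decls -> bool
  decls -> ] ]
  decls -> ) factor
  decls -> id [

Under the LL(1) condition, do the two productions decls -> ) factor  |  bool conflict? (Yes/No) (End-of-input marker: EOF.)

No

FIRST() factor) = { ) } and FIRST(bool) = { bool }.
The FIRST sets are disjoint and neither alternative is nullable — no conflict.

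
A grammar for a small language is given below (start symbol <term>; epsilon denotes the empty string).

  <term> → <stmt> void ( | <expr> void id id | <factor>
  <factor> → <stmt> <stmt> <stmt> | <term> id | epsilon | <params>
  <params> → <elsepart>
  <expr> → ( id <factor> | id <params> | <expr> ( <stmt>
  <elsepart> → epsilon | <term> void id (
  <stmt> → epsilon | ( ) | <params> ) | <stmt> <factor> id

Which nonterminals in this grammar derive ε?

{ <elsepart>, <factor>, <params>, <stmt>, <term> }

Directly nullable (have an epsilon-production): <factor>, <elsepart>, <stmt>.
<term> → <factor> with every symbol nullable, so <term> is nullable.
<params> → <elsepart> with every symbol nullable, so <params> is nullable.
No other nonterminal has a production whose RHS symbols are all nullable.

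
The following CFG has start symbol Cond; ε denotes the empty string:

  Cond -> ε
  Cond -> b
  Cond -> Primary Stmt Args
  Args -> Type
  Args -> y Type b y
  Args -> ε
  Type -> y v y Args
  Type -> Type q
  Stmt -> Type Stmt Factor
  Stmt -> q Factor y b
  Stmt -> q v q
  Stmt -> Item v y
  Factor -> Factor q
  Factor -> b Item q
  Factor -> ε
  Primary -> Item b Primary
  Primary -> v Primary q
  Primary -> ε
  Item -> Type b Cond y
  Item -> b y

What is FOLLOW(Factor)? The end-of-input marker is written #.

In Stmt -> Type Stmt Factor: Factor is at the end, add FOLLOW(Stmt) = { #, b, q, y }.
In Stmt -> q Factor y b: add FIRST(y b) = { y }.
In Factor -> Factor q: add FIRST(q) = { q }.
Union: FOLLOW(Factor) = { #, b, q, y }.

{ #, b, q, y }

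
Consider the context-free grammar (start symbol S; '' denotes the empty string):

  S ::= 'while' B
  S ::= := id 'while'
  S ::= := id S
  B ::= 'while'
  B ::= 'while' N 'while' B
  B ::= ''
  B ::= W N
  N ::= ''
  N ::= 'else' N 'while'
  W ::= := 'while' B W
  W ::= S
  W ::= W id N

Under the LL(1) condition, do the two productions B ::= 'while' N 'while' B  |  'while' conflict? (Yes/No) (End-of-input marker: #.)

Yes

FIRST('while' N 'while' B) = { 'while' } and FIRST('while') = { 'while' }.
Both contain 'while', so the two alternatives are not disjoint — LL(1) conflict.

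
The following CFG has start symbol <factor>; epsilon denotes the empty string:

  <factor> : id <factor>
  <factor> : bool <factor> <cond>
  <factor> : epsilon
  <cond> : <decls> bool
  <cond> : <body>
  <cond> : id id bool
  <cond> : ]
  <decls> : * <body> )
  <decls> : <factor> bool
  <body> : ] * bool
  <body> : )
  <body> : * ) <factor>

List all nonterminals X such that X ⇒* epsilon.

{ <factor> }

Directly nullable (have an epsilon-production): <factor>.
No other nonterminal has a production whose RHS symbols are all nullable.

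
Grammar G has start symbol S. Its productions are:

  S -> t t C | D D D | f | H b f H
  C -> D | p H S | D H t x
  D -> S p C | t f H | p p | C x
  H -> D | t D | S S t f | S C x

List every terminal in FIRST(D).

From D -> S p C: add FIRST(S) = { f, p, t }.
D -> t f H contributes {t}.
D -> p p contributes {p}.
From D -> C x: add FIRST(C) = { f, p, t }.
Union: FIRST(D) = { f, p, t }.

{ f, p, t }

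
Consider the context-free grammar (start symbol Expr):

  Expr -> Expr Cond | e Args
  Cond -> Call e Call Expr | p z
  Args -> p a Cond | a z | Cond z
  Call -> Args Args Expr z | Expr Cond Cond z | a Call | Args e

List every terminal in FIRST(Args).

Args -> p a Cond contributes {p}.
Args -> a z contributes {a}.
From Args -> Cond z: add FIRST(Cond) = { a, e, p }.
Union: FIRST(Args) = { a, e, p }.

{ a, e, p }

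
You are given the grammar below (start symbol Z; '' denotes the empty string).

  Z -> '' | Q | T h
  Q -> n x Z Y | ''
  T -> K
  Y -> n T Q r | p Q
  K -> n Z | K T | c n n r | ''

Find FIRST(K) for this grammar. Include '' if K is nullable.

K -> n Z contributes {n}.
From K -> K T: K, T nullable, take FIRST(K) ∪ FIRST(T) = { c, n }; also '' since the whole RHS is nullable.
K -> c n n r contributes {c}.
K -> '' contributes ''.
Union: FIRST(K) = { c, n, '' }.

{ c, n, '' }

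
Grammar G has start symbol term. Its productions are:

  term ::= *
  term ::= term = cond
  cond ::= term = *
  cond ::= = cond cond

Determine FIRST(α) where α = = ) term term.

= is a terminal; add {=} and stop.

{ = }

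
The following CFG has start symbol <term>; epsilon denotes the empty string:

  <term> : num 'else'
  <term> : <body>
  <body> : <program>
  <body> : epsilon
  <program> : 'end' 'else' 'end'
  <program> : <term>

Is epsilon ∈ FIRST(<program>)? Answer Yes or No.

<program> : <term> and each of <term> is nullable, so <program> ⇒* epsilon.

Yes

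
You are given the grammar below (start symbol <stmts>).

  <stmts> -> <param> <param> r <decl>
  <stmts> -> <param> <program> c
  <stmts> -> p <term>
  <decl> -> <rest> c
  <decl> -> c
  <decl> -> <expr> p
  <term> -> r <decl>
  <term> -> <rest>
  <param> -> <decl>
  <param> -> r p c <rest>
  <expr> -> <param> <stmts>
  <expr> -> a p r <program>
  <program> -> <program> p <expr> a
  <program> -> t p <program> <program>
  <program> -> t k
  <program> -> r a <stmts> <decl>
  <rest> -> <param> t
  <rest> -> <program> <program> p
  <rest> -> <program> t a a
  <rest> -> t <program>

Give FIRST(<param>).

{ a, c, r, t }

From <param> -> <decl>: add FIRST(<decl>) = { a, c, r, t }.
<param> -> r p c <rest> contributes {r}.
Union: FIRST(<param>) = { a, c, r, t }.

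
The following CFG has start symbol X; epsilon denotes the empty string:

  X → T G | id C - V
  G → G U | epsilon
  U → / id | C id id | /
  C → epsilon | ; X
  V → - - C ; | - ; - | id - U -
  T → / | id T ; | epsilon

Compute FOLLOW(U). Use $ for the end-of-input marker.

{ $, -, /, ;, id }

In G → G U: U is at the end, add FOLLOW(G) = { $, -, /, ;, id }.
In V → id - U -: add FIRST(-) = { - }.
Union: FOLLOW(U) = { $, -, /, ;, id }.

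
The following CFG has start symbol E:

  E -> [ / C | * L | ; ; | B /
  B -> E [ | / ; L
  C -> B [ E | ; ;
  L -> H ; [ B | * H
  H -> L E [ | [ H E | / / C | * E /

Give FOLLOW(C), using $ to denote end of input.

{ $, *, /, ;, [ }

In E -> [ / C: C is at the end, add FOLLOW(E) = { $, *, /, ;, [ }.
In H -> / / C: C is at the end, add FOLLOW(H) = { $, *, /, ;, [ }.
Union: FOLLOW(C) = { $, *, /, ;, [ }.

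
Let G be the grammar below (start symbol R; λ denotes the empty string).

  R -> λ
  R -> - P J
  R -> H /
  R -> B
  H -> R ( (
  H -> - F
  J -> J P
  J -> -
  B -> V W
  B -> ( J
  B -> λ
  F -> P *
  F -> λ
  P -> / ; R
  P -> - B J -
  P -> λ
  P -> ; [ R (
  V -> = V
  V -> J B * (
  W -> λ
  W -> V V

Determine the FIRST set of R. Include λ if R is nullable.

{ (, -, =, λ }

R -> λ contributes λ.
R -> - P J contributes {-}.
From R -> H /: add FIRST(H) = { (, -, = }.
From R -> B: add FIRST(B) = { (, -, =, λ } (including λ since B is nullable).
Union: FIRST(R) = { (, -, =, λ }.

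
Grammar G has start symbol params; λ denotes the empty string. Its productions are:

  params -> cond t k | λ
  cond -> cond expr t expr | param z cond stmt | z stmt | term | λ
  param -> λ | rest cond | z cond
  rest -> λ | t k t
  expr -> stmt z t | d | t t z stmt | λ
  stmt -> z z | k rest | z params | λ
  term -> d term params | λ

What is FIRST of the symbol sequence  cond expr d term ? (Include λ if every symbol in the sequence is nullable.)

Add FIRST(cond)\{λ} = { d, k, t, z }; cond is nullable, continue.
Add FIRST(expr)\{λ} = { d, k, t, z }; expr is nullable, continue.
d is a terminal; add {d} and stop.

{ d, k, t, z }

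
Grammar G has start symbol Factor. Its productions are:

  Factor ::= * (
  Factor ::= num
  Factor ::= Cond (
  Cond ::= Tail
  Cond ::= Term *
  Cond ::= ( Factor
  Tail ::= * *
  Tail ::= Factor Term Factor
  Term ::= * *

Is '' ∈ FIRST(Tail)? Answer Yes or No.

No nonterminal in this grammar is nullable.
No production of Tail has an RHS whose symbols are all nullable, so Tail is not nullable.

No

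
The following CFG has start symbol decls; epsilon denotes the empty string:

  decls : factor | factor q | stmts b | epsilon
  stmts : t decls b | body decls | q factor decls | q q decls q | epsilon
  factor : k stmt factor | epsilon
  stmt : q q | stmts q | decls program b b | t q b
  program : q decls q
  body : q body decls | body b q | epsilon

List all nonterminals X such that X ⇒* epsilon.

Directly nullable (have an epsilon-production): decls, stmts, factor, body.
No other nonterminal has a production whose RHS symbols are all nullable.

{ body, decls, factor, stmts }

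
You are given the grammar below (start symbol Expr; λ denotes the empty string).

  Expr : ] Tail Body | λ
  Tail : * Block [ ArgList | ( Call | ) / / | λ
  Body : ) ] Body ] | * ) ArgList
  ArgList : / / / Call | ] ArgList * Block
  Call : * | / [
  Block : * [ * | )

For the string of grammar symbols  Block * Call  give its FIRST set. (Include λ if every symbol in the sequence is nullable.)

Add FIRST(Block) = { ), * }; Block is not nullable, stop.

{ ), * }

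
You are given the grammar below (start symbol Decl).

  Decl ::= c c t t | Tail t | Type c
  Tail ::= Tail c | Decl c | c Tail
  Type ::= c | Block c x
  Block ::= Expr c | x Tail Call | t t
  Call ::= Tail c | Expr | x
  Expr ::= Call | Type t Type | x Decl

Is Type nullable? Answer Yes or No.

No

No nonterminal in this grammar is nullable.
No production of Type has an RHS whose symbols are all nullable, so Type is not nullable.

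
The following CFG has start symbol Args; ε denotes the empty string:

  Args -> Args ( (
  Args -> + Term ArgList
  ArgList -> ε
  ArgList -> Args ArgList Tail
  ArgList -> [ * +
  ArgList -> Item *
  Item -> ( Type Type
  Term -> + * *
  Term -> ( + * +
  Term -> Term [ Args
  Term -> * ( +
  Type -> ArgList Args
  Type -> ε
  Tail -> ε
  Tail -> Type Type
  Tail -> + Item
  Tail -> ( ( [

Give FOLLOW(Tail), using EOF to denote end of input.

In ArgList -> Args ArgList Tail: Tail is at the end, add FOLLOW(ArgList) = { EOF, (, *, +, [ }.
Union: FOLLOW(Tail) = { EOF, (, *, +, [ }.

{ EOF, (, *, +, [ }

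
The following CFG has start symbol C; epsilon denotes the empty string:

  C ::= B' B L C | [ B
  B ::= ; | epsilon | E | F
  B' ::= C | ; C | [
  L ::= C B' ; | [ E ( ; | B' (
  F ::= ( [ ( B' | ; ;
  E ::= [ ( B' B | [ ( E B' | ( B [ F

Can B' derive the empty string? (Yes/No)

No

Nullable nonterminals: B.
No production of B' has an RHS whose symbols are all nullable, so B' is not nullable.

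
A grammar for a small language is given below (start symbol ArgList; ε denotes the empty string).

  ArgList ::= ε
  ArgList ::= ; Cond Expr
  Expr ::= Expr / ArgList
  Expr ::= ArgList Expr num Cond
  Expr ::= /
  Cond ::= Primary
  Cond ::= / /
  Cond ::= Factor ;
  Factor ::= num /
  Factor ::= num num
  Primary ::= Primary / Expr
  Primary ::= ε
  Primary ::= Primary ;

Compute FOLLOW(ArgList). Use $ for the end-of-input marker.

ArgList is the start symbol, so $ ∈ FOLLOW(ArgList).
In Expr ::= Expr / ArgList: ArgList is at the end, add FOLLOW(Expr) = { $, /, ;, num }.
In Expr ::= ArgList Expr num Cond: add FIRST(Expr num Cond) = { /, ; }.
Union: FOLLOW(ArgList) = { $, /, ;, num }.

{ $, /, ;, num }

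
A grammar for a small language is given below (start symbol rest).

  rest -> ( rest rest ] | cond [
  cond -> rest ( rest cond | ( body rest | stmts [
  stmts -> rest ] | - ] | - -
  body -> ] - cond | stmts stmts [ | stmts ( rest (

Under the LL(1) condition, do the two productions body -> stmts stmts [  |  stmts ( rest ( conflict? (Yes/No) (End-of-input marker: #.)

Yes

FIRST(stmts stmts [) = { (, - } and FIRST(stmts ( rest () = { (, - }.
Both contain (, so the two alternatives are not disjoint — LL(1) conflict.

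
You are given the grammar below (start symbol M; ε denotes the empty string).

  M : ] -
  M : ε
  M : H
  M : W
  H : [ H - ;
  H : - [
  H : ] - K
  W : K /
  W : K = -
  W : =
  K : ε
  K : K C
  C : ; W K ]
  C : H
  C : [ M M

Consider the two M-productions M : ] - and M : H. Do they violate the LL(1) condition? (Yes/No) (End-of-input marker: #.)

Yes

FIRST(] -) = { ] } and FIRST(H) = { -, [, ] }.
Both contain ], so the two alternatives are not disjoint — LL(1) conflict.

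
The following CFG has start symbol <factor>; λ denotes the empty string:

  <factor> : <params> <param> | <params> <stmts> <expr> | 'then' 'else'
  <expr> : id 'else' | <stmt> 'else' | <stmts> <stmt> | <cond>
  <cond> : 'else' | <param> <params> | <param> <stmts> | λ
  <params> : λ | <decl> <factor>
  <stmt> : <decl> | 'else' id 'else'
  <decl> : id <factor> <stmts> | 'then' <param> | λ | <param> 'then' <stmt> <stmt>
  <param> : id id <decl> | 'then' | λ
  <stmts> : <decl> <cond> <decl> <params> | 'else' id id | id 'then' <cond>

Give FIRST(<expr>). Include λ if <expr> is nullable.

<expr> : id 'else' contributes {id}.
From <expr> : <stmt> 'else': <stmt> nullable, take FIRST(<stmt>) ∪ {'else'} = { 'else', 'then', id }.
From <expr> : <stmts> <stmt>: <stmts>, <stmt> nullable, take FIRST(<stmts>) ∪ FIRST(<stmt>) = { 'else', 'then', id }; also λ since the whole RHS is nullable.
From <expr> : <cond>: add FIRST(<cond>) = { 'else', 'then', id, λ } (including λ since <cond> is nullable).
Union: FIRST(<expr>) = { 'else', 'then', id, λ }.

{ 'else', 'then', id, λ }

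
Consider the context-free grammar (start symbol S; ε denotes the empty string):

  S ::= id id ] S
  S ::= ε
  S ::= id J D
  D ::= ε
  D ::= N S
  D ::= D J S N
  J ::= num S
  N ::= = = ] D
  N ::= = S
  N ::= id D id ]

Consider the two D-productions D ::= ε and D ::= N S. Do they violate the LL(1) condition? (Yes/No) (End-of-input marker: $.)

Yes

FIRST(ε) = { ε } and FIRST(N S) = { =, id }.
The first alternative is nullable and FOLLOW(D) = { $, =, id, num } shares = with FIRST of the second — conflict.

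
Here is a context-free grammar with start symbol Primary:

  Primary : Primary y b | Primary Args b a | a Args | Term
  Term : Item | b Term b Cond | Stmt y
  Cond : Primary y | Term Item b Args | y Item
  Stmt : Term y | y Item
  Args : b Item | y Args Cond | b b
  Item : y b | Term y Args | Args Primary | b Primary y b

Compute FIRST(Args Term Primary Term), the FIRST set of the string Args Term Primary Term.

Add FIRST(Args) = { b, y }; Args is not nullable, stop.

{ b, y }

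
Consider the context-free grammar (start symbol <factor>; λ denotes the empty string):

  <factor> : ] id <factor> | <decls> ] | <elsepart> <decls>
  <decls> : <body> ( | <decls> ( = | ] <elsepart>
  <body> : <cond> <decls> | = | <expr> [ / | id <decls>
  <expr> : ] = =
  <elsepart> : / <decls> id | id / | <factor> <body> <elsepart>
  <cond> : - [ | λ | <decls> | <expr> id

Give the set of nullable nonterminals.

Directly nullable (have an λ-production): <cond>.
No other nonterminal has a production whose RHS symbols are all nullable.

{ <cond> }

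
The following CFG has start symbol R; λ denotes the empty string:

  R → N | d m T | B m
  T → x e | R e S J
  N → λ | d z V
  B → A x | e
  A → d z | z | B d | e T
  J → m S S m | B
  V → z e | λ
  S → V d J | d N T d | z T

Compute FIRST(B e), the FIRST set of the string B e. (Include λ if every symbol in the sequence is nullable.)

{ d, e, z }

Add FIRST(B) = { d, e, z }; B is not nullable, stop.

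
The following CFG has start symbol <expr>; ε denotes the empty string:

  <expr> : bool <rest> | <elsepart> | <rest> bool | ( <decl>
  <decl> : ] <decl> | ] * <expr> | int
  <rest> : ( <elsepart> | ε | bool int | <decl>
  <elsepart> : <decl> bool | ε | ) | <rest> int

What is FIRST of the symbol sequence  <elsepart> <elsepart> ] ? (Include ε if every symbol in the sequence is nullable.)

{ (, ), ], bool, int }

Add FIRST(<elsepart>)\{ε} = { (, ), ], bool, int }; <elsepart> is nullable, continue.
Add FIRST(<elsepart>)\{ε} = { (, ), ], bool, int }; <elsepart> is nullable, continue.
] is a terminal; add {]} and stop.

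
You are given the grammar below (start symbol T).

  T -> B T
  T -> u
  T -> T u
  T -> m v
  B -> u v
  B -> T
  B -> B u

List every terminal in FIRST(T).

{ m, u }

From T -> B T: add FIRST(B) = { m, u }.
T -> u contributes {u}.
From T -> T u: add FIRST(T) = { m, u }.
T -> m v contributes {m}.
Union: FIRST(T) = { m, u }.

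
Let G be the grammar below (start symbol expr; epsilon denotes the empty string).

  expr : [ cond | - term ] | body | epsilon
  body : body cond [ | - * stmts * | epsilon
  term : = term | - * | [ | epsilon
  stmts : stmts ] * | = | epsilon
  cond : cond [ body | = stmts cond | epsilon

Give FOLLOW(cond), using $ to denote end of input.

{ $, [ }

In expr : [ cond: cond is at the end, add FOLLOW(expr) = { $ }.
In body : body cond [: add FIRST([) = { [ }.
In cond : cond [ body: add FIRST([ body) = { [ }.
In cond : = stmts cond: cond is at the end, add FOLLOW(cond) = { $, [ }.
Union: FOLLOW(cond) = { $, [ }.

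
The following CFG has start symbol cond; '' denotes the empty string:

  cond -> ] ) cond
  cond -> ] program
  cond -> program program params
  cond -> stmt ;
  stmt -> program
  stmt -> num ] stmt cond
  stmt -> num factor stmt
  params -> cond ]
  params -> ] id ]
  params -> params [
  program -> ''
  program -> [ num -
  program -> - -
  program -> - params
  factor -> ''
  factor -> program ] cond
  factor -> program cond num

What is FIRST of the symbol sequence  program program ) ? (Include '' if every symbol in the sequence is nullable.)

Add FIRST(program)\{''} = { -, [ }; program is nullable, continue.
Add FIRST(program)\{''} = { -, [ }; program is nullable, continue.
) is a terminal; add {)} and stop.

{ ), -, [ }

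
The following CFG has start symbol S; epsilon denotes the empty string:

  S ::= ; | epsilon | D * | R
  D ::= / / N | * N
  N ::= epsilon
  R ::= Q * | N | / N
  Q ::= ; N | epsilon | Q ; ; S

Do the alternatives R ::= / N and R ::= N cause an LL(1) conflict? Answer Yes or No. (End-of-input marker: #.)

No

FIRST(/ N) = { / } and FIRST(N) = { epsilon }.
The second is nullable but FOLLOW(R) = { #, *, ; } is disjoint from FIRST of the first.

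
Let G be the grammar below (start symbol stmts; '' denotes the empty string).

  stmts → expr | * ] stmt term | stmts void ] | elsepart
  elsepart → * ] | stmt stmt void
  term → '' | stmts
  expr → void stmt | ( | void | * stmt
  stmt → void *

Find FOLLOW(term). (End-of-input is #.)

In stmts → * ] stmt term: term is at the end, add FOLLOW(stmts) = { #, void }.
Union: FOLLOW(term) = { #, void }.

{ #, void }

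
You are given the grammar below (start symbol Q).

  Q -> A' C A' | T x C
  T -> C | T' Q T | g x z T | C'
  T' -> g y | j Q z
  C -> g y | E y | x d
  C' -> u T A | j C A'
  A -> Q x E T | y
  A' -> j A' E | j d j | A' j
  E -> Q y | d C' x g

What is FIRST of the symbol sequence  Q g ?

Add FIRST(Q) = { d, g, j, u, x }; Q is not nullable, stop.

{ d, g, j, u, x }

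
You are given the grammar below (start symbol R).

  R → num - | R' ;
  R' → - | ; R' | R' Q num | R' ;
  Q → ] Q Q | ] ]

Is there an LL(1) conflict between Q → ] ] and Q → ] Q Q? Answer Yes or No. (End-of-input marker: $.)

FIRST(] ]) = { ] } and FIRST(] Q Q) = { ] }.
Both contain ], so the two alternatives are not disjoint — LL(1) conflict.

Yes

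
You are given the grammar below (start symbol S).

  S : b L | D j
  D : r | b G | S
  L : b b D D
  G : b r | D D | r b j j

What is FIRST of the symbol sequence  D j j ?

Add FIRST(D) = { b, r }; D is not nullable, stop.

{ b, r }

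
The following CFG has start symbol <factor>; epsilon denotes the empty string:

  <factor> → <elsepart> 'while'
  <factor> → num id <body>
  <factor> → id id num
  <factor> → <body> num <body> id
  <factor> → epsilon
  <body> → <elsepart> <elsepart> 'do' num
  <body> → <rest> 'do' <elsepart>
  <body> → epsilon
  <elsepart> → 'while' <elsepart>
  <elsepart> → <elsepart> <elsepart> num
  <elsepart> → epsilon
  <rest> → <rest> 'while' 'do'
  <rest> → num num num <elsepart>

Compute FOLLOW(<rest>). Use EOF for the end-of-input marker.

In <body> → <rest> 'do' <elsepart>: add FIRST('do' <elsepart>) = { 'do' }.
In <rest> → <rest> 'while' 'do': add FIRST('while' 'do') = { 'while' }.
Union: FOLLOW(<rest>) = { 'do', 'while' }.

{ 'do', 'while' }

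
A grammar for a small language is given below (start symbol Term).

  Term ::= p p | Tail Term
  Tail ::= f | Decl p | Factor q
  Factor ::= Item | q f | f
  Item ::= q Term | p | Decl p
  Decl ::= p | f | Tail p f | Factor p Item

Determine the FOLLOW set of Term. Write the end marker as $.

Term is the start symbol, so $ ∈ FOLLOW(Term).
In Term ::= Tail Term: Term is at the end, add FOLLOW(Term) = { $, p, q }.
In Item ::= q Term: Term is at the end, add FOLLOW(Item) = { p, q }.
Union: FOLLOW(Term) = { $, p, q }.

{ $, p, q }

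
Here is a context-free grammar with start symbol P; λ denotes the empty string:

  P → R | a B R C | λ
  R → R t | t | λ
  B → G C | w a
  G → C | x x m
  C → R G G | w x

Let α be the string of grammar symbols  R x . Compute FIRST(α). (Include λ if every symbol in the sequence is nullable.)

{ t, x }

Add FIRST(R)\{λ} = { t }; R is nullable, continue.
x is a terminal; add {x} and stop.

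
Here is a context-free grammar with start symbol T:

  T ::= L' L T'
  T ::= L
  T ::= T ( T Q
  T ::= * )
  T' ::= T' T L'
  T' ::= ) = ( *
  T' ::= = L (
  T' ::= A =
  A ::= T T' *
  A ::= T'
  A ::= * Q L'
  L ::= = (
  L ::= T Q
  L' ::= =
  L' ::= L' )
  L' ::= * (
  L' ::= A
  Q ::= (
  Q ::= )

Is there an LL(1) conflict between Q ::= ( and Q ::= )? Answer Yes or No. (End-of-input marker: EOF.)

No

FIRST(() = { ( } and FIRST()) = { ) }.
The FIRST sets are disjoint and neither alternative is nullable — no conflict.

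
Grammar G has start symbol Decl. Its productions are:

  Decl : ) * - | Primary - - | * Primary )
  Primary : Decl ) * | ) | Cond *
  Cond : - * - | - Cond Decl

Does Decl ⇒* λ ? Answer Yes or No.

No

No nonterminal in this grammar is nullable.
No production of Decl has an RHS whose symbols are all nullable, so Decl is not nullable.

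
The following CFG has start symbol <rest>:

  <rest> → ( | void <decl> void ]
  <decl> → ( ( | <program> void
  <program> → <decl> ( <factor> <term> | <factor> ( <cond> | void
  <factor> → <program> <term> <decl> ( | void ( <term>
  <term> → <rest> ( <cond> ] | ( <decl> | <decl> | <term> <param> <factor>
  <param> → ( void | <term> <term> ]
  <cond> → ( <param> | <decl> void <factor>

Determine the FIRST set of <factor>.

{ (, void }

From <factor> → <program> <term> <decl> (: add FIRST(<program>) = { (, void }.
<factor> → void ( <term> contributes {void}.
Union: FIRST(<factor>) = { (, void }.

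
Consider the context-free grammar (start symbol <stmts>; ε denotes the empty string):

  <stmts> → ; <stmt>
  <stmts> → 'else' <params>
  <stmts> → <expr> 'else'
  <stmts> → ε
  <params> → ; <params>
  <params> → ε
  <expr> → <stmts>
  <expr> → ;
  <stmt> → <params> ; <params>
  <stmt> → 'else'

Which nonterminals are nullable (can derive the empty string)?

{ <expr>, <params>, <stmts> }

Directly nullable (have an ε-production): <stmts>, <params>.
<expr> → <stmts> with every symbol nullable, so <expr> is nullable.
No other nonterminal has a production whose RHS symbols are all nullable.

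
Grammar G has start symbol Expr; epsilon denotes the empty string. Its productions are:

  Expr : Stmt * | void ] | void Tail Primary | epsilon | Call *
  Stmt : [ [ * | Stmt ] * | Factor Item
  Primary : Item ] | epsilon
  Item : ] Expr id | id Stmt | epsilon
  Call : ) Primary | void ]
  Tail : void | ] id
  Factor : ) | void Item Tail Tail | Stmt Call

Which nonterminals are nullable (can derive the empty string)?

{ Expr, Item, Primary }

Directly nullable (have an epsilon-production): Expr, Primary, Item.
No other nonterminal has a production whose RHS symbols are all nullable.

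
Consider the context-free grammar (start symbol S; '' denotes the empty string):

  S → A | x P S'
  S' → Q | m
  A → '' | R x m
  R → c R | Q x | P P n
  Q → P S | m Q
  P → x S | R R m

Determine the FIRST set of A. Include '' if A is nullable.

{ c, m, x, '' }

A → '' contributes ''.
From A → R x m: add FIRST(R) = { c, m, x }.
Union: FIRST(A) = { c, m, x, '' }.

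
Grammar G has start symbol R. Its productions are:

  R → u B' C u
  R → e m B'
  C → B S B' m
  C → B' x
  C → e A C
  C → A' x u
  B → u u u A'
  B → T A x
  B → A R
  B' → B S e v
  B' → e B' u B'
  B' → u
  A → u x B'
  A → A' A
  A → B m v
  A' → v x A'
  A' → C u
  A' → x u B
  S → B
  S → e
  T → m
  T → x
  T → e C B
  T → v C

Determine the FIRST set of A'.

{ e, m, u, v, x }

A' → v x A' contributes {v}.
From A' → C u: add FIRST(C) = { e, m, u, v, x }.
A' → x u B contributes {x}.
Union: FIRST(A') = { e, m, u, v, x }.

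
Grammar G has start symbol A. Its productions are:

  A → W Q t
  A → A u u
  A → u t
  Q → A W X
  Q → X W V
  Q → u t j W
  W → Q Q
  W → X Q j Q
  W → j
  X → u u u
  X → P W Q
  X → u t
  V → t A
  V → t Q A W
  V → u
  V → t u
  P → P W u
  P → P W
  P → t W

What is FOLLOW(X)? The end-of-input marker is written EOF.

In Q → A W X: X is at the end, add FOLLOW(Q) = { j, t, u }.
In Q → X W V: add FIRST(W V) = { j, t, u }.
In W → X Q j Q: add FIRST(Q j Q) = { j, t, u }.
Union: FOLLOW(X) = { j, t, u }.

{ j, t, u }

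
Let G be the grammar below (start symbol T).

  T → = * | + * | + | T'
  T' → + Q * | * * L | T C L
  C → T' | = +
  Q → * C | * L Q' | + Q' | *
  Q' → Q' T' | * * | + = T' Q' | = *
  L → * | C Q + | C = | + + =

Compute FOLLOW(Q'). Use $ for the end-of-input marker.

In Q → * L Q': Q' is at the end, add FOLLOW(Q) = { *, + }.
In Q → + Q': Q' is at the end, add FOLLOW(Q) = { *, + }.
In Q' → Q' T': add FIRST(T') = { *, +, = }.
In Q' → + = T' Q': Q' is at the end, add FOLLOW(Q') = { *, +, = }.
Union: FOLLOW(Q') = { *, +, = }.

{ *, +, = }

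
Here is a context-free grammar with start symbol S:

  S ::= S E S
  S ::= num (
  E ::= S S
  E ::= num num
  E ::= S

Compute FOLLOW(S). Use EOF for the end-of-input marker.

S is the start symbol, so EOF ∈ FOLLOW(S).
In S ::= S E S: add FIRST(E S) = { num }.
In S ::= S E S: S is at the end, add FOLLOW(S) = { EOF, num }.
In E ::= S S: add FIRST(S) = { num }.
In E ::= S S: S is at the end, add FOLLOW(E) = { num }.
In E ::= S: S is at the end, add FOLLOW(E) = { num }.
Union: FOLLOW(S) = { EOF, num }.

{ EOF, num }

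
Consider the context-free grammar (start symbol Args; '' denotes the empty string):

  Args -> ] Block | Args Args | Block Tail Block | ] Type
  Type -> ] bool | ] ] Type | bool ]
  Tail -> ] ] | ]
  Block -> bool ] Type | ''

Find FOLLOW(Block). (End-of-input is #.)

In Args -> ] Block: Block is at the end, add FOLLOW(Args) = { #, ], bool }.
In Args -> Block Tail Block: add FIRST(Tail Block) = { ] }.
In Args -> Block Tail Block: Block is at the end, add FOLLOW(Args) = { #, ], bool }.
Union: FOLLOW(Block) = { #, ], bool }.

{ #, ], bool }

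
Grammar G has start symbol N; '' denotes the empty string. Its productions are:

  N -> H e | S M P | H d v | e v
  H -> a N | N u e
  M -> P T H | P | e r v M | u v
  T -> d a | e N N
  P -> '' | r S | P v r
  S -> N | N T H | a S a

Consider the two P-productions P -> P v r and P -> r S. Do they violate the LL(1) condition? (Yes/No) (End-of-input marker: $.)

Yes

FIRST(P v r) = { r, v } and FIRST(r S) = { r }.
Both contain r, so the two alternatives are not disjoint — LL(1) conflict.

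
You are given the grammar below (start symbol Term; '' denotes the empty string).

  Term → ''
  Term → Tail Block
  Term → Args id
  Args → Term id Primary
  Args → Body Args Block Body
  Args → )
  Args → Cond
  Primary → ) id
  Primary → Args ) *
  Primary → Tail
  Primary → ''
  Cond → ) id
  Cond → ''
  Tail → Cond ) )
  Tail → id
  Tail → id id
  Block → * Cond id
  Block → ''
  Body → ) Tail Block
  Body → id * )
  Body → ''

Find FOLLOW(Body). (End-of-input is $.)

In Args → Body Args Block Body: add FIRST(Args Block Body)\{''} = { ), *, id }.
  Since Args Block Body is nullable, also add FOLLOW(Args) = { ), *, id }.
In Args → Body Args Block Body: Body is at the end, add FOLLOW(Args) = { ), *, id }.
Union: FOLLOW(Body) = { ), *, id }.

{ ), *, id }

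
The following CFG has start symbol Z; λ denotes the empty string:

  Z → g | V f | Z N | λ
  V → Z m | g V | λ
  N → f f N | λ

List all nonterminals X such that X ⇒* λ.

Directly nullable (have an λ-production): Z, V, N.

{ N, V, Z }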